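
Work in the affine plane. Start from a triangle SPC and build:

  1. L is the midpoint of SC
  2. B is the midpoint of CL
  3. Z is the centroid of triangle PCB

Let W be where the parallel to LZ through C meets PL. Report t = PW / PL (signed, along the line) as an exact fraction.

Assign S = (0, 0), P = (1, 0), C = (0, 1) — the answer is frame-independent, so this choice is without loss of generality.
1. L is the midpoint of SC ⇒ L = (0, 1/2)
2. B is the midpoint of CL ⇒ B = (0, 3/4)
3. Z is the centroid of triangle PCB ⇒ Z = (1/3, 7/12)
through C parallel to LZ: direction (1/3, 1/12); meets PL at W = (-2/3, 5/6)
W = P + t·(L−P) with t = 5/3

t = 5/3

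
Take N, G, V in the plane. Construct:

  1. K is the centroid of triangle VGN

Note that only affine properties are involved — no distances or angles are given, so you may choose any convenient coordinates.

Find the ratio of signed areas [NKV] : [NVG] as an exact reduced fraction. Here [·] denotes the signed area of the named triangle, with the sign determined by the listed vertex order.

[NKV]:[NVG] = -1/3

Choose coordinates N = (0, 0), G = (1, 0), V = (0, 1).
1. K is the centroid of triangle VGN ⇒ K = (1/3, 1/3)
2·[NKV] = 1/3, 2·[NVG] = -1
[NKV]:[NVG] = 1/3:-1 = -1/3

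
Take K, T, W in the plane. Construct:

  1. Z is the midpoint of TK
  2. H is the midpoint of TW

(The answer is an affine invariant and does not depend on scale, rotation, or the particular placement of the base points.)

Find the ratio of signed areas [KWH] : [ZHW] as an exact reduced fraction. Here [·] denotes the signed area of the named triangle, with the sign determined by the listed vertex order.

[KWH]:[ZHW] = -2

Choose coordinates K = (0, 0), T = (1, 0), W = (0, 1).
1. Z is the midpoint of TK ⇒ Z = (1/2, 0)
2. H is the midpoint of TW ⇒ H = (1/2, 1/2)
2·[KWH] = -1/2, 2·[ZHW] = 1/4
[KWH]:[ZHW] = -1/2:1/4 = -2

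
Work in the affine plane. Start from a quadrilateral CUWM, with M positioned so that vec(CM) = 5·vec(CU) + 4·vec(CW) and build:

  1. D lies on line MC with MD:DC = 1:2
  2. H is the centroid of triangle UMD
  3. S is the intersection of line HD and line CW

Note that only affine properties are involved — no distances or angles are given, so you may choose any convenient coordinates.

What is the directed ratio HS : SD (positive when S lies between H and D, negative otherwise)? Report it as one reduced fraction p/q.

HS:SD = -14/15

Assign C = (0, 0), U = (1, 0), W = (0, 1), M = (5, 4) — the answer is frame-independent, so this choice is without loss of generality.
1. D lies on line MC with MD:DC = 1:2 ⇒ D = (10/3, 8/3)
2. H is the centroid of triangle UMD ⇒ H = (28/9, 20/9)
3. S is the intersection of line HD and line CW ⇒ S = (0, -4)
S = H + t·(D−H) with t = -14, so HS:SD = t:(1−t) = -14:15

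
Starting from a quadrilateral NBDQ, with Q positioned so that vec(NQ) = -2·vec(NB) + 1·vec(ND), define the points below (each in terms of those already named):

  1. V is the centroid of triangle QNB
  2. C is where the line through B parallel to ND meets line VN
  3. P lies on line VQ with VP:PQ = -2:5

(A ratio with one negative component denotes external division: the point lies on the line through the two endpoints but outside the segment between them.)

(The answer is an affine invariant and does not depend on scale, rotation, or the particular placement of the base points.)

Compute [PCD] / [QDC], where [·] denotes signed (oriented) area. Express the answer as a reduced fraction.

[PCD]:[QDC] = 1/9

Assign N = (0, 0), B = (1, 0), D = (0, 1), Q = (-2, 1) — the answer is frame-independent, so this choice is without loss of generality.
1. V is the centroid of triangle QNB ⇒ V = (-1/3, 1/3)
2. C is where the line through B parallel to ND meets line VN ⇒ C = (1, -1)
3. P lies on line VQ with VP:PQ = -2:5 ⇒ P = (7/9, -1/9)
2·[PCD] = -4/9, 2·[QDC] = -4
[PCD]:[QDC] = -4/9:-4 = 1/9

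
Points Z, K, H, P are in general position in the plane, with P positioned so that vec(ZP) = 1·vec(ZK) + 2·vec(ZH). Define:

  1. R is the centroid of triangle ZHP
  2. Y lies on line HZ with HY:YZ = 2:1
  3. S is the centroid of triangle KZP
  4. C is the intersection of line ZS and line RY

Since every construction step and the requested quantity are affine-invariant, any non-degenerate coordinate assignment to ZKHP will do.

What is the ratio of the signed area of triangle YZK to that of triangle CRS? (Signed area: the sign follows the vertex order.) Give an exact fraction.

[YZK]:[CRS] = -1/2

Assign Z = (0, 0), K = (1, 0), H = (0, 1), P = (1, 2) — the answer is frame-independent, so this choice is without loss of generality.
1. R is the centroid of triangle ZHP ⇒ R = (1/3, 1)
2. Y lies on line HZ with HY:YZ = 2:1 ⇒ Y = (0, 1/3)
3. S is the centroid of triangle KZP ⇒ S = (2/3, 2/3)
4. C is the intersection of line ZS and line RY ⇒ C = (-1/3, -1/3)
2·[YZK] = 1/3, 2·[CRS] = -2/3
[YZK]:[CRS] = 1/3:-2/3 = -1/2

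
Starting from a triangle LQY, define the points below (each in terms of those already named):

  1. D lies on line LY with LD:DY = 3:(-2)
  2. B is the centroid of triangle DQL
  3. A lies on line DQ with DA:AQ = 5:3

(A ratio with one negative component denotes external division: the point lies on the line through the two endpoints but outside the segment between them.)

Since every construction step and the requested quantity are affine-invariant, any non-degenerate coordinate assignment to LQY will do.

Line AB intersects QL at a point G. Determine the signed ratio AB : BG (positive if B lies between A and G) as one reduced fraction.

Work in coordinates with L = (0, 0), Q = (1, 0), Y = (0, 1).
1. D lies on line LY with LD:DY = 3:(-2) ⇒ D = (0, 3)
2. B is the centroid of triangle DQL ⇒ B = (1/3, 1)
3. A lies on line DQ with DA:AQ = 5:3 ⇒ A = (5/8, 9/8)
line AB meets QL at G = (-2, 0)
B = A + t·(G−A) with t = 1/9, so AB:BG = 1/9:8/9

AB:BG = 1/8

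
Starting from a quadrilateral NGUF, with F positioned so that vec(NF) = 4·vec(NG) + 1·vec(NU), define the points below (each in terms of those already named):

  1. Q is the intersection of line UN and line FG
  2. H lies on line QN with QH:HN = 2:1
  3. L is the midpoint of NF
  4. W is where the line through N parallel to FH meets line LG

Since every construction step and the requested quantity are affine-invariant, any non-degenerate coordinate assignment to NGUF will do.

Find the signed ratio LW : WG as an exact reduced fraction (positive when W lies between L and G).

Set N = (0, 0), G = (1, 0), U = (0, 1), F = (4, 1); any affine frame gives the same invariant.
1. Q is the intersection of line UN and line FG ⇒ Q = (0, -1/3)
2. H lies on line QN with QH:HN = 2:1 ⇒ H = (0, -1/9)
3. L is the midpoint of NF ⇒ L = (2, 1/2)
4. W is where the line through N parallel to FH meets line LG ⇒ W = (9/4, 5/8)
W = L + t·(G−L) with t = -1/4, so LW:WG = t:(1−t) = -1/4:5/4

LW:WG = -1/5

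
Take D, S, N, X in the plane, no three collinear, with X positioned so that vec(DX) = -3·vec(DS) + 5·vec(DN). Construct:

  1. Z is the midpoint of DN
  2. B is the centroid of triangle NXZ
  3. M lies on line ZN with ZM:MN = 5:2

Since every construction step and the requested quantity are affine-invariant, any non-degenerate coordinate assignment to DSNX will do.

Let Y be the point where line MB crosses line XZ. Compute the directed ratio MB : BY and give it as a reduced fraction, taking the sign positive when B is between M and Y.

Assign D = (0, 0), S = (1, 0), N = (0, 1), X = (-3, 5) — the answer is frame-independent, so this choice is without loss of generality.
1. Z is the midpoint of DN ⇒ Z = (0, 1/2)
2. B is the centroid of triangle NXZ ⇒ B = (-1, 13/6)
3. M lies on line ZN with ZM:MN = 5:2 ⇒ M = (0, 6/7)
line MB meets XZ at Y = (-15/8, 53/16)
B = M + t·(Y−M) with t = 8/15, so MB:BY = 8/15:7/15

MB:BY = 8/7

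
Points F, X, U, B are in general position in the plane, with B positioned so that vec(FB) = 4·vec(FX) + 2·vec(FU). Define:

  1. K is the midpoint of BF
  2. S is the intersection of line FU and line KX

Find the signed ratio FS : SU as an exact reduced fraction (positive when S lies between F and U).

Work in coordinates with F = (0, 0), X = (1, 0), U = (0, 1), B = (4, 2).
1. K is the midpoint of BF ⇒ K = (2, 1)
2. S is the intersection of line FU and line KX ⇒ S = (0, -1)
S = F + t·(U−F) with t = -1, so FS:SU = t:(1−t) = -1:2

FS:SU = -1/2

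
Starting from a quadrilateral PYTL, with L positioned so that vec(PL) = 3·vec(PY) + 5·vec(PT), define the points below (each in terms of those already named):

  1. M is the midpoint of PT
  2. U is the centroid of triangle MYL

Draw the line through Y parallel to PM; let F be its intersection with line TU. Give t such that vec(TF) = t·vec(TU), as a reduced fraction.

t = 3/4

Choose coordinates P = (0, 0), Y = (1, 0), T = (0, 1), L = (3, 5).
1. M is the midpoint of PT ⇒ M = (0, 1/2)
2. U is the centroid of triangle MYL ⇒ U = (4/3, 11/6)
through Y parallel to PM: direction (0, 1/2); meets TU at F = (1, 13/8)
F = T + t·(U−T) with t = 3/4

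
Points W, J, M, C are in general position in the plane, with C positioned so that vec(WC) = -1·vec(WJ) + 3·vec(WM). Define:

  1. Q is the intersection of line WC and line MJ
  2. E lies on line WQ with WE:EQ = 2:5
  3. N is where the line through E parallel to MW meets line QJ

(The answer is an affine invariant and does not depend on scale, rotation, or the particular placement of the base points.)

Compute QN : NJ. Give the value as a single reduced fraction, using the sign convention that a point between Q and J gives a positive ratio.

QN:NJ = 5/16

Assign W = (0, 0), J = (1, 0), M = (0, 1), C = (-1, 3) — the answer is frame-independent, so this choice is without loss of generality.
1. Q is the intersection of line WC and line MJ ⇒ Q = (-1/2, 3/2)
2. E lies on line WQ with WE:EQ = 2:5 ⇒ E = (-1/7, 3/7)
3. N is where the line through E parallel to MW meets line QJ ⇒ N = (-1/7, 8/7)
N = Q + t·(J−Q) with t = 5/21, so QN:NJ = t:(1−t) = 5/21:16/21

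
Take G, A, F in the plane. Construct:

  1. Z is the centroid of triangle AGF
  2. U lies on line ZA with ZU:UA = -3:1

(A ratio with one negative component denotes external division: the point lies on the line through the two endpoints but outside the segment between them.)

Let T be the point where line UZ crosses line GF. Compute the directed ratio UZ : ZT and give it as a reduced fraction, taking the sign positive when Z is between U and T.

Assign G = (0, 0), A = (1, 0), F = (0, 1) — the answer is frame-independent, so this choice is without loss of generality.
1. Z is the centroid of triangle AGF ⇒ Z = (1/3, 1/3)
2. U lies on line ZA with ZU:UA = -3:1 ⇒ U = (4/3, -1/6)
line UZ meets GF at T = (0, 1/2)
Z = U + t·(T−U) with t = 3/4, so UZ:ZT = 3/4:1/4

UZ:ZT = 3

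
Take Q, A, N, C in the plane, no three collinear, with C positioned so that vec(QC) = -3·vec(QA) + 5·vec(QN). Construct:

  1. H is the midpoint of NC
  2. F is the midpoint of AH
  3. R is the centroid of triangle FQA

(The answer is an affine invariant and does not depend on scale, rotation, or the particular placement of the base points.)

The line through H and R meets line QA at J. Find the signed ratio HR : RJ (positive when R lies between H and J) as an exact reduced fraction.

HR:RJ = 5

Set Q = (0, 0), A = (1, 0), N = (0, 1), C = (-3, 5); any affine frame gives the same invariant.
1. H is the midpoint of NC ⇒ H = (-3/2, 3)
2. F is the midpoint of AH ⇒ F = (-1/4, 3/2)
3. R is the centroid of triangle FQA ⇒ R = (1/4, 1/2)
line HR meets QA at J = (3/5, 0)
R = H + t·(J−H) with t = 5/6, so HR:RJ = 5/6:1/6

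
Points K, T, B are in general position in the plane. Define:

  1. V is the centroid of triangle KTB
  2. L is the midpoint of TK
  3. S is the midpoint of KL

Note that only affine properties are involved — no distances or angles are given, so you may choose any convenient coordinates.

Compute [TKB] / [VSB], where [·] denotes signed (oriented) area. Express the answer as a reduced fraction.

[TKB]:[VSB] = 6

Work in coordinates with K = (0, 0), T = (1, 0), B = (0, 1).
1. V is the centroid of triangle KTB ⇒ V = (1/3, 1/3)
2. L is the midpoint of TK ⇒ L = (1/2, 0)
3. S is the midpoint of KL ⇒ S = (1/4, 0)
2·[TKB] = -1, 2·[VSB] = -1/6
[TKB]:[VSB] = -1:-1/6 = 6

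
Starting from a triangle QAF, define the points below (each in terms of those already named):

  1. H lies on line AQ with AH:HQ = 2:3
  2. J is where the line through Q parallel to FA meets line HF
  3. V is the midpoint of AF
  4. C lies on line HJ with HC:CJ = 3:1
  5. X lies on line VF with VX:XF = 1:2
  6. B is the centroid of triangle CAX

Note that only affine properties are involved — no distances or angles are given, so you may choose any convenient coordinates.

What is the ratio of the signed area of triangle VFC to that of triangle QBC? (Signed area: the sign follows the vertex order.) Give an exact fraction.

Assign Q = (0, 0), A = (1, 0), F = (0, 1) — the answer is frame-independent, so this choice is without loss of generality.
1. H lies on line AQ with AH:HQ = 2:3 ⇒ H = (3/5, 0)
2. J is where the line through Q parallel to FA meets line HF ⇒ J = (3/2, -3/2)
3. V is the midpoint of AF ⇒ V = (1/2, 1/2)
4. C lies on line HJ with HC:CJ = 3:1 ⇒ C = (51/40, -9/8)
5. X lies on line VF with VX:XF = 1:2 ⇒ X = (1/3, 2/3)
6. B is the centroid of triangle CAX ⇒ B = (313/360, -11/72)
2·[VFC] = 17/40, 2·[QBC] = -47/60
[VFC]:[QBC] = 17/40:-47/60 = -51/94

[VFC]:[QBC] = -51/94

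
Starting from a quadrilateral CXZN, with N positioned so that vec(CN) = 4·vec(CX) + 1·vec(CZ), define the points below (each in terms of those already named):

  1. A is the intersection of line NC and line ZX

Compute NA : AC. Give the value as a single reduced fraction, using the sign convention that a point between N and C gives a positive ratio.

Choose coordinates C = (0, 0), X = (1, 0), Z = (0, 1), N = (4, 1).
1. A is the intersection of line NC and line ZX ⇒ A = (4/5, 1/5)
A = N + t·(C−N) with t = 4/5, so NA:AC = t:(1−t) = 4/5:1/5

NA:AC = 4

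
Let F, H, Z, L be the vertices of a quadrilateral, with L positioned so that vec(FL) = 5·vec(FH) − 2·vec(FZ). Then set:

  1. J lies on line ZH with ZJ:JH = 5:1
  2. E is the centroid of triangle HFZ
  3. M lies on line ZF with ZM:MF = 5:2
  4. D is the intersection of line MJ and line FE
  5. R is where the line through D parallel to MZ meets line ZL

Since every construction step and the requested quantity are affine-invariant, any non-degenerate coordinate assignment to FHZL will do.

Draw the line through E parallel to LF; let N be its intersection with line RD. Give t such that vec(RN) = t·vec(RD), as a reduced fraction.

Choose coordinates F = (0, 0), H = (1, 0), Z = (0, 1), L = (5, -2).
1. J lies on line ZH with ZJ:JH = 5:1 ⇒ J = (5/6, 1/6)
2. E is the centroid of triangle HFZ ⇒ E = (1/3, 1/3)
3. M lies on line ZF with ZM:MF = 5:2 ⇒ M = (0, 2/7)
4. D is the intersection of line MJ and line FE ⇒ D = (1/4, 1/4)
5. R is where the line through D parallel to MZ meets line ZL ⇒ R = (1/4, 17/20)
through E parallel to LF: direction (-5, 2); meets RD at N = (1/4, 11/30)
N = R + t·(D−R) with t = 29/36

t = 29/36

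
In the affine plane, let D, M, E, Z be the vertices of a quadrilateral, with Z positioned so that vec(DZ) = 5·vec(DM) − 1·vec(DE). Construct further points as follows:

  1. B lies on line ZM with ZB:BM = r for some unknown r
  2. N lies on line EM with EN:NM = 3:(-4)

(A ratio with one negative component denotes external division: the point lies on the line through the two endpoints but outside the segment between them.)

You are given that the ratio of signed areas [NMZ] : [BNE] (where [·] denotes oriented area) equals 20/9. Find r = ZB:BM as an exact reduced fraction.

Work in coordinates with D = (0, 0), M = (1, 0), E = (0, 1), Z = (5, -1).
1. With ZB:BM = r, write λ = r/(r+1) so B = Z + λ·(M−Z); B is affine-linear in λ
2. N lies on line EM with EN:NM = 3:(-4) ⇒ N = (-3, 4)
Every point depending on B is an affine combination of B and λ-independent points, so each such coordinate is linear in λ; the λ² term in each signed area is a multiple of (M−Z)×(M−Z) = 0, so 2·[NMZ] and 2·[BNE] are each linear in λ. Evaluating at λ=0 and λ=1:
  2·[NMZ] = 12,   2·[BNE] = -9·λ + 9
So [NMZ]:[BNE] = (12) / (-9·λ + 9). Setting this equal to 20/9:
  12 = 20/9·(-9·λ + 9)  ⇒  λ = 2/5
Then r = λ/(1−λ) = (2/5)/(3/5) = 2/3. Check: with r = 2/3, B = (17/5, -3/5) and [NMZ]:[BNE] = 20/9 as required.

r = 2/3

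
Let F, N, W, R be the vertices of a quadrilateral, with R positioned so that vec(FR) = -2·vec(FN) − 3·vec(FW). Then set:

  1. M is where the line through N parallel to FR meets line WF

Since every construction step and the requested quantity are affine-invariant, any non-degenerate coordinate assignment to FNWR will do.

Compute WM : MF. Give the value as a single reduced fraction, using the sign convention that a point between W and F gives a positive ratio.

WM:MF = -5/3

Assign F = (0, 0), N = (1, 0), W = (0, 1), R = (-2, -3) — the answer is frame-independent, so this choice is without loss of generality.
1. M is where the line through N parallel to FR meets line WF ⇒ M = (0, -3/2)
M = W + t·(F−W) with t = 5/2, so WM:MF = t:(1−t) = 5/2:-3/2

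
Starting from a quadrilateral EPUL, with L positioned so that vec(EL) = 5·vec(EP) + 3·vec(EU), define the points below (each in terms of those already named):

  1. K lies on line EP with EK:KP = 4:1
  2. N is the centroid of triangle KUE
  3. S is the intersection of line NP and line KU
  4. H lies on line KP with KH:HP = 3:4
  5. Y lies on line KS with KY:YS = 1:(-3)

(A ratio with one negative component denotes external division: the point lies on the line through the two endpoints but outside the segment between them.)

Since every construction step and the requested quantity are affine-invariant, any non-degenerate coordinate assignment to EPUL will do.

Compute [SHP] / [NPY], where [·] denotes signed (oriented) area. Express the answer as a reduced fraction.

[SHP]:[NPY] = -8/49

Choose coordinates E = (0, 0), P = (1, 0), U = (0, 1), L = (5, 3).
1. K lies on line EP with EK:KP = 4:1 ⇒ K = (4/5, 0)
2. N is the centroid of triangle KUE ⇒ N = (4/15, 1/3)
3. S is the intersection of line NP and line KU ⇒ S = (24/35, 1/7)
4. H lies on line KP with KH:HP = 3:4 ⇒ H = (31/35, 0)
5. Y lies on line KS with KY:YS = 1:(-3) ⇒ Y = (6/7, -1/14)
2·[SHP] = 4/245, 2·[NPY] = -1/10
[SHP]:[NPY] = 4/245:-1/10 = -8/49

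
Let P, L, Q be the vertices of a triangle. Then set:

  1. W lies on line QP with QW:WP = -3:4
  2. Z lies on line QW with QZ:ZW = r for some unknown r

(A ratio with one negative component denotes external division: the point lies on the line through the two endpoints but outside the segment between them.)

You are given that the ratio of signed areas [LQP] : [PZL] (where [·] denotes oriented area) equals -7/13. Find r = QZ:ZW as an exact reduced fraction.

Work in coordinates with P = (0, 0), L = (1, 0), Q = (0, 1).
1. W lies on line QP with QW:WP = -3:4 ⇒ W = (0, 4)
2. With QZ:ZW = r, write λ = r/(r+1) so Z = Q + λ·(W−Q); Z is affine-linear in λ
Every point depending on Z is an affine combination of Z and λ-independent points, so each such coordinate is linear in λ; the λ² term in each signed area is a multiple of (W−Q)×(W−Q) = 0, so 2·[LQP] and 2·[PZL] are each linear in λ. Evaluating at λ=0 and λ=1:
  2·[LQP] = 1,   2·[PZL] = -3·λ − 1
So [LQP]:[PZL] = (1) / (-3·λ − 1). Setting this equal to -7/13:
  1 = -7/13·(-3·λ − 1)  ⇒  λ = 2/7
Then r = λ/(1−λ) = (2/7)/(5/7) = 2/5. Check: with r = 2/5, Z = (0, 13/7) and [LQP]:[PZL] = -7/13 as required.

r = 2/5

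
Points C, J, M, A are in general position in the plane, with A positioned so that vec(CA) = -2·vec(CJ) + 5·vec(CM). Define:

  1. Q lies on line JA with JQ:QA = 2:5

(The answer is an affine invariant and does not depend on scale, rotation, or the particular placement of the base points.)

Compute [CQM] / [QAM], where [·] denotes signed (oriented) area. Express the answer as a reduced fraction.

Work in coordinates with C = (0, 0), J = (1, 0), M = (0, 1), A = (-2, 5).
1. Q lies on line JA with JQ:QA = 2:5 ⇒ Q = (1/7, 10/7)
2·[CQM] = 1/7, 2·[QAM] = 10/7
[CQM]:[QAM] = 1/7:10/7 = 1/10

[CQM]:[QAM] = 1/10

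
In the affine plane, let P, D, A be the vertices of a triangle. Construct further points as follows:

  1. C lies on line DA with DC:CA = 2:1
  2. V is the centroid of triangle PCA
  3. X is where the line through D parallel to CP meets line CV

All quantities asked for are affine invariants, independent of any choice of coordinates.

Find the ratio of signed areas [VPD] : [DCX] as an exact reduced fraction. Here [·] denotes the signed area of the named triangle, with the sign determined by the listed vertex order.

Work in coordinates with P = (0, 0), D = (1, 0), A = (0, 1).
1. C lies on line DA with DC:CA = 2:1 ⇒ C = (1/3, 2/3)
2. V is the centroid of triangle PCA ⇒ V = (1/9, 5/9)
3. X is where the line through D parallel to CP meets line CV ⇒ X = (5/3, 4/3)
2·[VPD] = 5/9, 2·[DCX] = -4/3
[VPD]:[DCX] = 5/9:-4/3 = -5/12

[VPD]:[DCX] = -5/12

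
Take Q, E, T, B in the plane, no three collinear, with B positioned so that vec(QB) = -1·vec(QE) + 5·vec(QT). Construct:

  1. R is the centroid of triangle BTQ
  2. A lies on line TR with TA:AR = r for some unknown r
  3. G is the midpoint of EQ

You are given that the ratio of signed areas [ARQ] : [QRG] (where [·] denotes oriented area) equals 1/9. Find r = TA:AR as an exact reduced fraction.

Set Q = (0, 0), E = (1, 0), T = (0, 1), B = (-1, 5); any affine frame gives the same invariant.
1. R is the centroid of triangle BTQ ⇒ R = (-1/3, 2)
2. With TA:AR = r, write λ = r/(r+1) so A = T + λ·(R−T); A is affine-linear in λ
3. G is the midpoint of EQ ⇒ G = (1/2, 0)
Every point depending on A is an affine combination of A and λ-independent points, so each such coordinate is linear in λ; the λ² term in each signed area is a multiple of (R−T)×(R−T) = 0, so 2·[ARQ] and 2·[QRG] are each linear in λ. Evaluating at λ=0 and λ=1:
  2·[ARQ] = -1/3·λ + 1/3,   2·[QRG] = -1
So [ARQ]:[QRG] = (-1/3·λ + 1/3) / (-1). Setting this equal to 1/9:
  -1/3·λ + 1/3 = 1/9·(-1)  ⇒  λ = 4/3
Then r = λ/(1−λ) = (4/3)/(-1/3) = -4. Check: with r = -4, A = (-4/9, 7/3) and [ARQ]:[QRG] = 1/9 as required.

r = -4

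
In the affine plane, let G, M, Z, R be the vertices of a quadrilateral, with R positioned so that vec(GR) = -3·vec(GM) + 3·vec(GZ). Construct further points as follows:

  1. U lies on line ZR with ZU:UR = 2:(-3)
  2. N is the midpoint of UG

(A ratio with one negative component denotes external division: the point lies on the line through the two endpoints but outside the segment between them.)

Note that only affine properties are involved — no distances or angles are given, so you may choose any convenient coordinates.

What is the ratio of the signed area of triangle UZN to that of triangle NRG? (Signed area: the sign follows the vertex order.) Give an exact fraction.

[UZN]:[NRG] = 2/3

Choose coordinates G = (0, 0), M = (1, 0), Z = (0, 1), R = (-3, 3).
1. U lies on line ZR with ZU:UR = 2:(-3) ⇒ U = (6, -3)
2. N is the midpoint of UG ⇒ N = (3, -3/2)
2·[UZN] = 3, 2·[NRG] = 9/2
[UZN]:[NRG] = 3:9/2 = 2/3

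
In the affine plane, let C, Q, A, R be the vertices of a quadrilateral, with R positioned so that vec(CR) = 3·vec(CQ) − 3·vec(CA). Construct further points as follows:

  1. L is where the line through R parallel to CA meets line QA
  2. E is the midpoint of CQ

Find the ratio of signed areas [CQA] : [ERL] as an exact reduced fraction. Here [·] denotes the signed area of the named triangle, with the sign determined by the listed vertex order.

[CQA]:[ERL] = 2/5

Work in coordinates with C = (0, 0), Q = (1, 0), A = (0, 1), R = (3, -3).
1. L is where the line through R parallel to CA meets line QA ⇒ L = (3, -2)
2. E is the midpoint of CQ ⇒ E = (1/2, 0)
2·[CQA] = 1, 2·[ERL] = 5/2
[CQA]:[ERL] = 1:5/2 = 2/5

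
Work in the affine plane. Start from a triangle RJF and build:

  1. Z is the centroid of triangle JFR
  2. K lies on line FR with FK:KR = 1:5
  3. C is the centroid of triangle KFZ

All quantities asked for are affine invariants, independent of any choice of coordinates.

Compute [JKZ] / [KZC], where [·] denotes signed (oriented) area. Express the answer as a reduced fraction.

Work in coordinates with R = (0, 0), J = (1, 0), F = (0, 1).
1. Z is the centroid of triangle JFR ⇒ Z = (1/3, 1/3)
2. K lies on line FR with FK:KR = 1:5 ⇒ K = (0, 5/6)
3. C is the centroid of triangle KFZ ⇒ C = (1/9, 13/18)
2·[JKZ] = 2/9, 2·[KZC] = 1/54
[JKZ]:[KZC] = 2/9:1/54 = 12

[JKZ]:[KZC] = 12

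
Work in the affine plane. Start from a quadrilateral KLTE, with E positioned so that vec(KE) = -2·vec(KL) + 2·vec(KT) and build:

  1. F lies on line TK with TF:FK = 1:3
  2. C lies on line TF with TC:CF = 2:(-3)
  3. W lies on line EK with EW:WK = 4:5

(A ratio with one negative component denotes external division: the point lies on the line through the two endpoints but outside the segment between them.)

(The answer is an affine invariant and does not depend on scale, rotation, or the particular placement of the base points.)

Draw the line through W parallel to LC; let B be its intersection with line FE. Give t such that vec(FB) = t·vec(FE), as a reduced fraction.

Choose coordinates K = (0, 0), L = (1, 0), T = (0, 1), E = (-2, 2).
1. F lies on line TK with TF:FK = 1:3 ⇒ F = (0, 3/4)
2. C lies on line TF with TC:CF = 2:(-3) ⇒ C = (0, 3/2)
3. W lies on line EK with EW:WK = 4:5 ⇒ W = (-10/9, 10/9)
through W parallel to LC: direction (-1, 3/2); meets FE at B = (-94/63, 106/63)
B = F + t·(E−F) with t = 47/63

t = 47/63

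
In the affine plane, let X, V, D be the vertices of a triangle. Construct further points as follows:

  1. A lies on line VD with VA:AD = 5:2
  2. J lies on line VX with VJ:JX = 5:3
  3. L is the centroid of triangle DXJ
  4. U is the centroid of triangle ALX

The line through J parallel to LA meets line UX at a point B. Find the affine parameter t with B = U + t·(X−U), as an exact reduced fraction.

Work in coordinates with X = (0, 0), V = (1, 0), D = (0, 1).
1. A lies on line VD with VA:AD = 5:2 ⇒ A = (2/7, 5/7)
2. J lies on line VX with VJ:JX = 5:3 ⇒ J = (3/8, 0)
3. L is the centroid of triangle DXJ ⇒ L = (1/8, 1/3)
4. U is the centroid of triangle ALX ⇒ U = (23/168, 22/63)
through J parallel to LA: direction (9/56, 8/21); meets UX at B = (-69/14, -88/7)
B = U + t·(X−U) with t = 37

t = 37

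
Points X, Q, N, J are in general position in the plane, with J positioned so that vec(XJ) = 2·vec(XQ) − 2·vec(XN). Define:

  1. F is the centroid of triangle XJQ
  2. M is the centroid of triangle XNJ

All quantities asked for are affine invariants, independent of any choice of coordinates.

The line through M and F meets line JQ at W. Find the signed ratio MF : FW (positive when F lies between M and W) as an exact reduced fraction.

MF:FW = 1/2

Work in coordinates with X = (0, 0), Q = (1, 0), N = (0, 1), J = (2, -2).
1. F is the centroid of triangle XJQ ⇒ F = (1, -2/3)
2. M is the centroid of triangle XNJ ⇒ M = (2/3, -1/3)
line MF meets JQ at W = (5/3, -4/3)
F = M + t·(W−M) with t = 1/3, so MF:FW = 1/3:2/3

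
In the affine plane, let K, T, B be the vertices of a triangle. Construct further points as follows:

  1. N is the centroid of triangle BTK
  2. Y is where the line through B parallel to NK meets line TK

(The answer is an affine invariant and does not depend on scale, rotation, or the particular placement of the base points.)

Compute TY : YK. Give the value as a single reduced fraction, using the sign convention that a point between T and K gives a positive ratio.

Work in coordinates with K = (0, 0), T = (1, 0), B = (0, 1).
1. N is the centroid of triangle BTK ⇒ N = (1/3, 1/3)
2. Y is where the line through B parallel to NK meets line TK ⇒ Y = (-1, 0)
Y = T + t·(K−T) with t = 2, so TY:YK = t:(1−t) = 2:-1

TY:YK = -2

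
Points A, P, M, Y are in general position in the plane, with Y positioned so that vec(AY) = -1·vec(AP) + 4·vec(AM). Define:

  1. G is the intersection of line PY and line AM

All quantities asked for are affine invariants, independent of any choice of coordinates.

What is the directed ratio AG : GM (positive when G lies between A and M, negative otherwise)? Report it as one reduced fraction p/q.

AG:GM = -2

Assign A = (0, 0), P = (1, 0), M = (0, 1), Y = (-1, 4) — the answer is frame-independent, so this choice is without loss of generality.
1. G is the intersection of line PY and line AM ⇒ G = (0, 2)
G = A + t·(M−A) with t = 2, so AG:GM = t:(1−t) = 2:-1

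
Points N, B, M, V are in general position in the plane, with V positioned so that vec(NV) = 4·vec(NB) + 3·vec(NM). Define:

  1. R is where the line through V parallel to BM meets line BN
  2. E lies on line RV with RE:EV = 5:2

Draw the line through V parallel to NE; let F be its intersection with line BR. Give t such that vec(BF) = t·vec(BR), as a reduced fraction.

Set N = (0, 0), B = (1, 0), M = (0, 1), V = (4, 3); any affine frame gives the same invariant.
1. R is where the line through V parallel to BM meets line BN ⇒ R = (7, 0)
2. E lies on line RV with RE:EV = 5:2 ⇒ E = (34/7, 15/7)
through V parallel to NE: direction (34/7, 15/7); meets BR at F = (-14/5, 0)
F = B + t·(R−B) with t = -19/30

t = -19/30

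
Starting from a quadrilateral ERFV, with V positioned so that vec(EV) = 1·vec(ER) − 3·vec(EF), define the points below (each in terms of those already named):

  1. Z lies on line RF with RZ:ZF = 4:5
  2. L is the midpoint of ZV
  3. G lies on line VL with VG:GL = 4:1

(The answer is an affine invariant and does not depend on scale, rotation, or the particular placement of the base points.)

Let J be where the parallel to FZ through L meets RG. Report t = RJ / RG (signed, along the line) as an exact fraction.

t = 5/6

Work in coordinates with E = (0, 0), R = (1, 0), F = (0, 1), V = (1, -3).
1. Z lies on line RF with RZ:ZF = 4:5 ⇒ Z = (5/9, 4/9)
2. L is the midpoint of ZV ⇒ L = (7/9, -23/18)
3. G lies on line VL with VG:GL = 4:1 ⇒ G = (37/45, -73/45)
through L parallel to FZ: direction (5/9, -5/9); meets RG at J = (23/27, -73/54)
J = R + t·(G−R) with t = 5/6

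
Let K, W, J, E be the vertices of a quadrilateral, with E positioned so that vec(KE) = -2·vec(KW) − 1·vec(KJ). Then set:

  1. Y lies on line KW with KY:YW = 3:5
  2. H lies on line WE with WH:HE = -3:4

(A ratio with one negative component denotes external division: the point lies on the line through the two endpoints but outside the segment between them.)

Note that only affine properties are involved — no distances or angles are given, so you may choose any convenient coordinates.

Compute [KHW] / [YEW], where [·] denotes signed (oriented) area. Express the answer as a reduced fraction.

[KHW]:[YEW] = -24/5

Choose coordinates K = (0, 0), W = (1, 0), J = (0, 1), E = (-2, -1).
1. Y lies on line KW with KY:YW = 3:5 ⇒ Y = (3/8, 0)
2. H lies on line WE with WH:HE = -3:4 ⇒ H = (10, 3)
2·[KHW] = -3, 2·[YEW] = 5/8
[KHW]:[YEW] = -3:5/8 = -24/5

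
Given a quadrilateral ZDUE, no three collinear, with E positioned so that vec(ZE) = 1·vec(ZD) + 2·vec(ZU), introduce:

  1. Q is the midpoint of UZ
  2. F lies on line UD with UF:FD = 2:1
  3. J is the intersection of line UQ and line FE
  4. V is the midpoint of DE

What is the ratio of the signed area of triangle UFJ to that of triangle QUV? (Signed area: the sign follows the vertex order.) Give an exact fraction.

Work in coordinates with Z = (0, 0), D = (1, 0), U = (0, 1), E = (1, 2).
1. Q is the midpoint of UZ ⇒ Q = (0, 1/2)
2. F lies on line UD with UF:FD = 2:1 ⇒ F = (2/3, 1/3)
3. J is the intersection of line UQ and line FE ⇒ J = (0, -3)
4. V is the midpoint of DE ⇒ V = (1, 1)
2·[UFJ] = -8/3, 2·[QUV] = -1/2
[UFJ]:[QUV] = -8/3:-1/2 = 16/3

[UFJ]:[QUV] = 16/3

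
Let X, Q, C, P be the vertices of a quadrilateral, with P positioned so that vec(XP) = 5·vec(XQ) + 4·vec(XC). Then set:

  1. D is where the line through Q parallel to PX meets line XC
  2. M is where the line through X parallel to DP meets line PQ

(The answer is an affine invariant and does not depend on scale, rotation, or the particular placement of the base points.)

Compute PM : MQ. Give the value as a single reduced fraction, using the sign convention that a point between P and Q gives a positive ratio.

PM:MQ = -5/6

Set X = (0, 0), Q = (1, 0), C = (0, 1), P = (5, 4); any affine frame gives the same invariant.
1. D is where the line through Q parallel to PX meets line XC ⇒ D = (0, -4/5)
2. M is where the line through X parallel to DP meets line PQ ⇒ M = (25, 24)
M = P + t·(Q−P) with t = -5, so PM:MQ = t:(1−t) = -5:6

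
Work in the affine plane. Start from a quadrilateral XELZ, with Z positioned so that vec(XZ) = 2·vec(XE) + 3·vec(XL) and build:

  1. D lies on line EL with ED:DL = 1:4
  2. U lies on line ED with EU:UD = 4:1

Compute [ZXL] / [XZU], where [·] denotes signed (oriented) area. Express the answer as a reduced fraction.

Set X = (0, 0), E = (1, 0), L = (0, 1), Z = (2, 3); any affine frame gives the same invariant.
1. D lies on line EL with ED:DL = 1:4 ⇒ D = (4/5, 1/5)
2. U lies on line ED with EU:UD = 4:1 ⇒ U = (21/25, 4/25)
2·[ZXL] = -2, 2·[XZU] = -11/5
[ZXL]:[XZU] = -2:-11/5 = 10/11

[ZXL]:[XZU] = 10/11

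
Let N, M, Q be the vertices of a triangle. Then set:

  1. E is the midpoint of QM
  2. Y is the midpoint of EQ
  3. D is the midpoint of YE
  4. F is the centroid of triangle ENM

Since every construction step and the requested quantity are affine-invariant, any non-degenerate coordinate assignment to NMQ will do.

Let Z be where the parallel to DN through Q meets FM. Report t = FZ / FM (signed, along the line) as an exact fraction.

Choose coordinates N = (0, 0), M = (1, 0), Q = (0, 1).
1. E is the midpoint of QM ⇒ E = (1/2, 1/2)
2. Y is the midpoint of EQ ⇒ Y = (1/4, 3/4)
3. D is the midpoint of YE ⇒ D = (3/8, 5/8)
4. F is the centroid of triangle ENM ⇒ F = (1/2, 1/6)
through Q parallel to DN: direction (-3/8, -5/8); meets FM at Z = (-1/3, 4/9)
Z = F + t·(M−F) with t = -5/3

t = -5/3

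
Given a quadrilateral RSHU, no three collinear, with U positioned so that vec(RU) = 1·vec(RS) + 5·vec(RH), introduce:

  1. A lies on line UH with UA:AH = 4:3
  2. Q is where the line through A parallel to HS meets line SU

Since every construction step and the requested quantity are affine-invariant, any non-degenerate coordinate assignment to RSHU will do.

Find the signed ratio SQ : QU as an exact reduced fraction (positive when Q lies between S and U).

Choose coordinates R = (0, 0), S = (1, 0), H = (0, 1), U = (1, 5).
1. A lies on line UH with UA:AH = 4:3 ⇒ A = (3/7, 19/7)
2. Q is where the line through A parallel to HS meets line SU ⇒ Q = (1, 15/7)
Q = S + t·(U−S) with t = 3/7, so SQ:QU = t:(1−t) = 3/7:4/7

SQ:QU = 3/4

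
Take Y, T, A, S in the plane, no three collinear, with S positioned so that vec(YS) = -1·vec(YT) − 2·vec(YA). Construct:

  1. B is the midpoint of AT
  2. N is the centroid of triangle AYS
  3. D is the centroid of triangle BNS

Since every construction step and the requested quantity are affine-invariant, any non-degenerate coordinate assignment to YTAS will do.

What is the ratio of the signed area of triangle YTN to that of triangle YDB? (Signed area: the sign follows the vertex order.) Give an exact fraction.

Work in coordinates with Y = (0, 0), T = (1, 0), A = (0, 1), S = (-1, -2).
1. B is the midpoint of AT ⇒ B = (1/2, 1/2)
2. N is the centroid of triangle AYS ⇒ N = (-1/3, -1/3)
3. D is the centroid of triangle BNS ⇒ D = (-5/18, -11/18)
2·[YTN] = -1/3, 2·[YDB] = 1/6
[YTN]:[YDB] = -1/3:1/6 = -2

[YTN]:[YDB] = -2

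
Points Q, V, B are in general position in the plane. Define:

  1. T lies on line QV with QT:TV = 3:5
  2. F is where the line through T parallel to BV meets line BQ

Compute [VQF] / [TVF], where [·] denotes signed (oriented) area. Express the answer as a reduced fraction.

[VQF]:[TVF] = -8/5

Choose coordinates Q = (0, 0), V = (1, 0), B = (0, 1).
1. T lies on line QV with QT:TV = 3:5 ⇒ T = (3/8, 0)
2. F is where the line through T parallel to BV meets line BQ ⇒ F = (0, 3/8)
2·[VQF] = -3/8, 2·[TVF] = 15/64
[VQF]:[TVF] = -3/8:15/64 = -8/5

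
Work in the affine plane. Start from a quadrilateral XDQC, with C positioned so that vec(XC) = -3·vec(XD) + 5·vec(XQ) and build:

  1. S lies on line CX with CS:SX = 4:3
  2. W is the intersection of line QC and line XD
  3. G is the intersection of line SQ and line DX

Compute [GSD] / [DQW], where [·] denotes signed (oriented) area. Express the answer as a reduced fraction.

[GSD]:[DQW] = 15/14

Choose coordinates X = (0, 0), D = (1, 0), Q = (0, 1), C = (-3, 5).
1. S lies on line CX with CS:SX = 4:3 ⇒ S = (-9/7, 15/7)
2. W is the intersection of line QC and line XD ⇒ W = (3/4, 0)
3. G is the intersection of line SQ and line DX ⇒ G = (9/8, 0)
2·[GSD] = 15/56, 2·[DQW] = 1/4
[GSD]:[DQW] = 15/56:1/4 = 15/14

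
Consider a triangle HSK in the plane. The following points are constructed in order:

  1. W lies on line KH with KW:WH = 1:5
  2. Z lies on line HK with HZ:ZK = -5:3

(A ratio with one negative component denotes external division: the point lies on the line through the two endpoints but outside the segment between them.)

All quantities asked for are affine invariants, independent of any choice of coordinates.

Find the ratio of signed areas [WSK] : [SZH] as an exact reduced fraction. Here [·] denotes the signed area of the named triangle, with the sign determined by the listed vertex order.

[WSK]:[SZH] = 1/15

Set H = (0, 0), S = (1, 0), K = (0, 1); any affine frame gives the same invariant.
1. W lies on line KH with KW:WH = 1:5 ⇒ W = (0, 5/6)
2. Z lies on line HK with HZ:ZK = -5:3 ⇒ Z = (0, 5/2)
2·[WSK] = 1/6, 2·[SZH] = 5/2
[WSK]:[SZH] = 1/6:5/2 = 1/15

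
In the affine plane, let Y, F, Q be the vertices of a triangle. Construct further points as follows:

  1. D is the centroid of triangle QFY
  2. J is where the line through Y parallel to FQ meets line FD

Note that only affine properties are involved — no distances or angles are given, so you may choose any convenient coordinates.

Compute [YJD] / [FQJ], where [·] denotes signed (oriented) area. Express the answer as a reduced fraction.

Set Y = (0, 0), F = (1, 0), Q = (0, 1); any affine frame gives the same invariant.
1. D is the centroid of triangle QFY ⇒ D = (1/3, 1/3)
2. J is where the line through Y parallel to FQ meets line FD ⇒ J = (-1, 1)
2·[YJD] = -2/3, 2·[FQJ] = 1
[YJD]:[FQJ] = -2/3:1 = -2/3

[YJD]:[FQJ] = -2/3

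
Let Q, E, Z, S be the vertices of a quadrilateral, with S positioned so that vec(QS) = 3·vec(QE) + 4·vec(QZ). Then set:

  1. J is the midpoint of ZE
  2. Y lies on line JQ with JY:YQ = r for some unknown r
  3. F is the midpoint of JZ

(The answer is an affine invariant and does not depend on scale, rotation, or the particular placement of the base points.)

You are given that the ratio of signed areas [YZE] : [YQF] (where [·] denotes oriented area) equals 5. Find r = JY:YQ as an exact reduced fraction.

Set Q = (0, 0), E = (1, 0), Z = (0, 1), S = (3, 4); any affine frame gives the same invariant.
1. J is the midpoint of ZE ⇒ J = (1/2, 1/2)
2. With JY:YQ = r, write λ = r/(r+1) so Y = J + λ·(Q−J); Y is affine-linear in λ
3. F is the midpoint of JZ ⇒ F = (1/4, 3/4)
Every point depending on Y is an affine combination of Y and λ-independent points, so each such coordinate is linear in λ; the λ² term in each signed area is a multiple of (Q−J)×(Q−J) = 0, so 2·[YZE] and 2·[YQF] are each linear in λ. Evaluating at λ=0 and λ=1:
  2·[YZE] = −λ,   2·[YQF] = 1/4·λ − 1/4
So [YZE]:[YQF] = (−λ) / (1/4·λ − 1/4). Setting this equal to 5:
  −λ = 5·(1/4·λ − 1/4)  ⇒  λ = 5/9
Then r = λ/(1−λ) = (5/9)/(4/9) = 5/4. Check: with r = 5/4, Y = (2/9, 2/9) and [YZE]:[YQF] = 5 as required.

r = 5/4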